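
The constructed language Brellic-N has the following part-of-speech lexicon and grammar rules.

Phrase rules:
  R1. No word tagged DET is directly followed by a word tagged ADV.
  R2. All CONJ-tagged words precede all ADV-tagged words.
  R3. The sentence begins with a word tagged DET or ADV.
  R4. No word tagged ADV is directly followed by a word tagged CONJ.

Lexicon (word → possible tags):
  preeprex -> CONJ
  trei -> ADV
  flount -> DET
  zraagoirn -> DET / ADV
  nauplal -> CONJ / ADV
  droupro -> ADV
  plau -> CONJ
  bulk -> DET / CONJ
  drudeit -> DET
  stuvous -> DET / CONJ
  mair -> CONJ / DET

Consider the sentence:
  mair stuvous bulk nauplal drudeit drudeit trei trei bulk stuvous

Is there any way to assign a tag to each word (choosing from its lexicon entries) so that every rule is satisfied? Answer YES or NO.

Candidates per position — 1:mair {CONJ,DET}; 2:stuvous {DET,CONJ}; 3:bulk {DET,CONJ}; 4:nauplal {CONJ,ADV}; 5:drudeit {DET}; 6:drudeit {DET}; 7:trei {ADV}; 8:trei {ADV}; 9:bulk {DET,CONJ}; 10:stuvous {DET,CONJ}.
Rule 1 cannot be satisfied by any choice of tags from the lexicon.
So there is no consistent tagging.

NO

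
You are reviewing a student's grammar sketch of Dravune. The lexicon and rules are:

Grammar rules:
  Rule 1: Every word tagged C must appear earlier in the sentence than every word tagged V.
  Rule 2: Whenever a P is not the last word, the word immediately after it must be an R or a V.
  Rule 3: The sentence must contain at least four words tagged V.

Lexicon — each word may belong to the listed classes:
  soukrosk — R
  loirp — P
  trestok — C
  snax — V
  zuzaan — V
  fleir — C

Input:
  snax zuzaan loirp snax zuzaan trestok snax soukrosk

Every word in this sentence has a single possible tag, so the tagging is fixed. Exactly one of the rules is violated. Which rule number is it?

1

Fixed tagging: V V P V V C V R.
Rule check: R1 fails, R2 ok, R3 ok.
Only rule 1 fails.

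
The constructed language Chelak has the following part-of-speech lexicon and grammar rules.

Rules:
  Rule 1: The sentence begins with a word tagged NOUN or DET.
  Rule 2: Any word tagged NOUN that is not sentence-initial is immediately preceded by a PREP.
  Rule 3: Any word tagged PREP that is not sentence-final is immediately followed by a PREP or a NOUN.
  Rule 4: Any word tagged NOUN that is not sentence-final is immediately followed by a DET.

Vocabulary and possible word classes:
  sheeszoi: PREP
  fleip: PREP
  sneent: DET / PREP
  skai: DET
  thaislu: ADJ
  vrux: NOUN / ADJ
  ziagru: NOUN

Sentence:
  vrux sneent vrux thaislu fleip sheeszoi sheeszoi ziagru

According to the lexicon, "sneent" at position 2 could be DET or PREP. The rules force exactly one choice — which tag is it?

DET

Candidates per position — 1:vrux {NOUN,ADJ}; 2:sneent {DET,PREP}; 3:vrux {NOUN,ADJ}; 4:thaislu {ADJ}; 5:fleip {PREP}; 6:sheeszoi {PREP}; 7:sheeszoi {PREP}; 8:ziagru {NOUN}.
If word 1 were ADJ, no tagging could satisfy rule 1; so word 1 is NOUN.
If word 2 were PREP, no tagging could satisfy rule 4; so word 2 is DET.
If word 3 were NOUN, no tagging could satisfy rule 2; so word 3 is ADJ.
The only consistent sequence is: NOUN DET ADJ ADJ PREP PREP PREP NOUN.
Rule-by-rule: rule 1 satisfied; rule 2 satisfied; rule 3 satisfied; rule 4 satisfied.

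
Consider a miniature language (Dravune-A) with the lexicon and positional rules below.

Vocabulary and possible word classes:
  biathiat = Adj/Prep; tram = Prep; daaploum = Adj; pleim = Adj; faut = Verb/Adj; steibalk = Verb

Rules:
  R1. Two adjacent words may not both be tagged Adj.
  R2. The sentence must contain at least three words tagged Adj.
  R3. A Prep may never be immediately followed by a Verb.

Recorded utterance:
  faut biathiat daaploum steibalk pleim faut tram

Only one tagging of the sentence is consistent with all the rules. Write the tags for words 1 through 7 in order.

Adj Prep Adj Verb Adj Verb Prep

Candidates per position — 1:faut {Verb,Adj}; 2:biathiat {Adj,Prep}; 3:daaploum {Adj}; 4:steibalk {Verb}; 5:pleim {Adj}; 6:faut {Verb,Adj}; 7:tram {Prep}.
Position 2: Adj is ruled out by rule 1; that leaves Prep.
Position 6: Adj is ruled out by rule 1; that leaves Verb.
Position 1: Verb is ruled out by rule 2; that leaves Adj.
So the tagging must be: Adj Prep Adj Verb Adj Verb Prep.
Check: rule 1 holds; rule 2 holds; rule 3 holds.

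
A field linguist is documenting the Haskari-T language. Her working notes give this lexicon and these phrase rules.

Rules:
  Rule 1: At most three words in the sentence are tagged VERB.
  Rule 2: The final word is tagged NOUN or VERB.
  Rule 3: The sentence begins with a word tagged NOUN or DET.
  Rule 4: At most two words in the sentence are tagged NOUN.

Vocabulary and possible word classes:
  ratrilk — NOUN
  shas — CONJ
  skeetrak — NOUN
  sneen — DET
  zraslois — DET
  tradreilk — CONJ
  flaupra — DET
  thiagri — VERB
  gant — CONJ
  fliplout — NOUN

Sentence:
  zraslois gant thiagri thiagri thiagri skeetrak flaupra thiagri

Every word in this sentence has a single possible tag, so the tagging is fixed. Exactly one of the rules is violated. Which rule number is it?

Fixed tagging: DET CONJ VERB VERB VERB NOUN DET VERB.
Rule check: R1 fail, R2 pass, R3 pass, R4 pass.
Only rule 1 fails.

1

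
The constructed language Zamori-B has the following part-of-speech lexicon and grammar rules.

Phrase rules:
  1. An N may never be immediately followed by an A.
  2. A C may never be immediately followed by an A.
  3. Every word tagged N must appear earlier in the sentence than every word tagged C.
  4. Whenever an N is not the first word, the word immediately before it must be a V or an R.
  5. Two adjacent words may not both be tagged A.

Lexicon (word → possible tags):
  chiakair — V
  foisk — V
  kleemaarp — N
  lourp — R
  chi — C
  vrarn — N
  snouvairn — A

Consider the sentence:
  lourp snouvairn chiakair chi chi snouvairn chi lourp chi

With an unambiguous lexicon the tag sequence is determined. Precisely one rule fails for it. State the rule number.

Fixed tagging: R A V C C A C R C.
Rule check: R1 pass, R2 fail, R3 pass, R4 pass, R5 pass.
Only rule 2 fails.

2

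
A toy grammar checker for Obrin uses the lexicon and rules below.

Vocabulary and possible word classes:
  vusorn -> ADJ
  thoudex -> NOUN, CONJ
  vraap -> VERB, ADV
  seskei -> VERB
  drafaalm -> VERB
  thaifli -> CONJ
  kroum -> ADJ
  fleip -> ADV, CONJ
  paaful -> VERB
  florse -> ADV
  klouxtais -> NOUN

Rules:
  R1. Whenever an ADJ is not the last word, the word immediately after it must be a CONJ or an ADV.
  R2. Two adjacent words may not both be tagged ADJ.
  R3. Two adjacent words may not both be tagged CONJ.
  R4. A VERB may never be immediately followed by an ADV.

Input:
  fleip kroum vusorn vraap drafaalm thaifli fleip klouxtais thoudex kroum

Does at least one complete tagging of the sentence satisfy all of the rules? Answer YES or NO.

Candidates per position — 1:fleip {ADV,CONJ}; 2:kroum {ADJ}; 3:vusorn {ADJ}; 4:vraap {VERB,ADV}; 5:drafaalm {VERB}; 6:thaifli {CONJ}; 7:fleip {ADV,CONJ}; 8:klouxtais {NOUN}; 9:thoudex {NOUN,CONJ}; 10:kroum {ADJ}.
Rule 1 cannot be satisfied by any choice of tags from the lexicon.
So there is no consistent tagging.

NO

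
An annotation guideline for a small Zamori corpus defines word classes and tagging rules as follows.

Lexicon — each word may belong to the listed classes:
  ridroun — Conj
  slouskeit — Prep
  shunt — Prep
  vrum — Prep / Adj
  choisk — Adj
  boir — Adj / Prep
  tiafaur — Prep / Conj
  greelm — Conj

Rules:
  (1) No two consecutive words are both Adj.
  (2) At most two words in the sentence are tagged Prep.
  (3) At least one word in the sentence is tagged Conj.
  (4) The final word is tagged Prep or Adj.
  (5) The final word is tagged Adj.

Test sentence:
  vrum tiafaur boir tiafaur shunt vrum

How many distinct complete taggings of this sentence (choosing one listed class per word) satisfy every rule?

5

Candidates per position — 1:vrum {Prep,Adj}; 2:tiafaur {Prep,Conj}; 3:boir {Adj,Prep}; 4:tiafaur {Prep,Conj}; 5:shunt {Prep}; 6:vrum {Prep,Adj}.
There are 32 candidate sequences in total.
The sequences that satisfy every rule: Prep Conj Adj Conj Prep Adj; Adj Prep Adj Conj Prep Adj; Adj Conj Adj Prep Prep Adj; Adj Conj Adj Conj Prep Adj; Adj Conj Prep Conj Prep Adj.
Count = 5.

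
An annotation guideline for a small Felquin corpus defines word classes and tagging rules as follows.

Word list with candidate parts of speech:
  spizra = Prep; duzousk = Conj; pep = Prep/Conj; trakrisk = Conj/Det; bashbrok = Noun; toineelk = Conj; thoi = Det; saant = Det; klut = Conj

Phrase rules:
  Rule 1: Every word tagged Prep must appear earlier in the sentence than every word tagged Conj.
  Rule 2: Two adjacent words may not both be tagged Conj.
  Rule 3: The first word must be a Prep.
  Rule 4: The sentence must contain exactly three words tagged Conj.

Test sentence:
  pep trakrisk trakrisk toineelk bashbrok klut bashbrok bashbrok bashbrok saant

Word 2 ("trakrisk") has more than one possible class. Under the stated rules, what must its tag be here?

Conj

Candidates per position — 1:pep {Prep,Conj}; 2:trakrisk {Conj,Det}; 3:trakrisk {Conj,Det}; 4:toineelk {Conj}; 5:bashbrok {Noun}; 6:klut {Conj}; 7:bashbrok {Noun}; 8:bashbrok {Noun}; 9:bashbrok {Noun}; 10:saant {Det}.
Position 1: Conj is ruled out by rule 3; that leaves Prep.
Position 3: Conj is ruled out by rule 2; that leaves Det.
Position 2: Det is ruled out by rule 4; that leaves Conj.
So the tagging must be: Prep Conj Det Conj Noun Conj Noun Noun Noun Det.
Check: rule 1 holds; rule 2 holds; rule 3 holds; rule 4 holds.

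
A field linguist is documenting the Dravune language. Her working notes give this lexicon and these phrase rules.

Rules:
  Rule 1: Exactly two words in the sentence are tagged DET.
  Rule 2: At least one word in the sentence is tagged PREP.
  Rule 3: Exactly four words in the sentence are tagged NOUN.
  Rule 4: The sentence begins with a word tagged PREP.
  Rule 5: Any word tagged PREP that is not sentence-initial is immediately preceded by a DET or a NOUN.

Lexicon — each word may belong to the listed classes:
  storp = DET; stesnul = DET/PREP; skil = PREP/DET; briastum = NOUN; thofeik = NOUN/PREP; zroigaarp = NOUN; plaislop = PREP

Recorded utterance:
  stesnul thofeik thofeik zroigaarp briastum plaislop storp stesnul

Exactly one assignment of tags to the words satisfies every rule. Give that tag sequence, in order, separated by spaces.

Candidates per position — 1:stesnul {DET,PREP}; 2:thofeik {NOUN,PREP}; 3:thofeik {NOUN,PREP}; 4:zroigaarp {NOUN}; 5:briastum {NOUN}; 6:plaislop {PREP}; 7:storp {DET}; 8:stesnul {DET,PREP}.
Position 1: tagging it DET would leave rule 4 unsatisfiable, so it must be PREP.
Position 2: tagging it PREP would leave rule 3 unsatisfiable, so it must be NOUN.
Position 3: tagging it PREP would leave rule 3 unsatisfiable, so it must be NOUN.
Position 8: tagging it PREP would leave rule 1 unsatisfiable, so it must be DET.
The only consistent sequence is: PREP NOUN NOUN NOUN NOUN PREP DET DET.
Rule-by-rule: rule 1 satisfied; rule 2 satisfied; rule 3 satisfied; rule 4 satisfied; rule 5 satisfied.

PREP NOUN NOUN NOUN NOUN PREP DET DET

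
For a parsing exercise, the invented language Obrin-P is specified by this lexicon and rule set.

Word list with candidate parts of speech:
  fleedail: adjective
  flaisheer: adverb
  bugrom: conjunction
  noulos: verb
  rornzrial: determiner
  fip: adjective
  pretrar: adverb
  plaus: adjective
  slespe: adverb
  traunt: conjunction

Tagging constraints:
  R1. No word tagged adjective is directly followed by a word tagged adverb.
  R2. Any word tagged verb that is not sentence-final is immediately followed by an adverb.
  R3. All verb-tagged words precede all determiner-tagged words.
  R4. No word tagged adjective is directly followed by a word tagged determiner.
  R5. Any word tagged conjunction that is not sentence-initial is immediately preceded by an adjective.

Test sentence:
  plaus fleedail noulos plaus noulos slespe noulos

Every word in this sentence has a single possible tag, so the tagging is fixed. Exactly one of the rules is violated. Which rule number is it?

Fixed tagging: adjective adjective verb adjective verb adverb verb.
Checking each rule: R1 ok, R2 fails, R3 ok, R4 ok, R5 ok.
Only rule 2 fails.

2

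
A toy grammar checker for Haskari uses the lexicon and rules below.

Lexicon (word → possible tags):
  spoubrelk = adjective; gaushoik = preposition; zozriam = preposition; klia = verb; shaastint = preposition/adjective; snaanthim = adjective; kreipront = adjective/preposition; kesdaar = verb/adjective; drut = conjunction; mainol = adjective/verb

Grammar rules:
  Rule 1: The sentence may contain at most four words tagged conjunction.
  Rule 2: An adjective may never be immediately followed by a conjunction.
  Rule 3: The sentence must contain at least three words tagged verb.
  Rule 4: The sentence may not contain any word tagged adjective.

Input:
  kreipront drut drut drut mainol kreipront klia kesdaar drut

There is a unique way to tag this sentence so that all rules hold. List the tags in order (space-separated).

preposition conjunction conjunction conjunction verb preposition verb verb conjunction

Candidates per position — 1:kreipront {adjective,preposition}; 2:drut {conjunction}; 3:drut {conjunction}; 4:drut {conjunction}; 5:mainol {adjective,verb}; 6:kreipront {adjective,preposition}; 7:klia {verb}; 8:kesdaar {verb,adjective}; 9:drut {conjunction}.
At position 1, choosing adjective makes rule 2 impossible to satisfy; hence preposition.
At position 5, choosing adjective makes rule 3 impossible to satisfy; hence verb.
At position 6, choosing adjective makes rule 4 impossible to satisfy; hence preposition.
At position 8, choosing adjective makes rule 2 impossible to satisfy; hence verb.
The only consistent sequence is: preposition conjunction conjunction conjunction verb preposition verb verb conjunction.
Checking: rule 1 ok; rule 2 ok; rule 3 ok; rule 4 ok.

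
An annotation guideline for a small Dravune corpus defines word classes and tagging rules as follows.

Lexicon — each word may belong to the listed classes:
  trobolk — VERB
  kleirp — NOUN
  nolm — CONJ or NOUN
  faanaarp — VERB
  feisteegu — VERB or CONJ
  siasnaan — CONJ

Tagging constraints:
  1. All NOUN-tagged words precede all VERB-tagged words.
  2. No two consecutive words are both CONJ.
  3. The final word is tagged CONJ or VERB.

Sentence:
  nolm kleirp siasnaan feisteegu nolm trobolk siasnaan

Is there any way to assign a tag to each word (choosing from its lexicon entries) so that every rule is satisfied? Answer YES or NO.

Candidates per position — 1:nolm {CONJ,NOUN}; 2:kleirp {NOUN}; 3:siasnaan {CONJ}; 4:feisteegu {VERB,CONJ}; 5:nolm {CONJ,NOUN}; 6:trobolk {VERB}; 7:siasnaan {CONJ}.
One satisfying assignment: NOUN NOUN CONJ VERB CONJ VERB CONJ.
Check: rule 1 ✓; rule 2 ✓; rule 3 ✓.

YES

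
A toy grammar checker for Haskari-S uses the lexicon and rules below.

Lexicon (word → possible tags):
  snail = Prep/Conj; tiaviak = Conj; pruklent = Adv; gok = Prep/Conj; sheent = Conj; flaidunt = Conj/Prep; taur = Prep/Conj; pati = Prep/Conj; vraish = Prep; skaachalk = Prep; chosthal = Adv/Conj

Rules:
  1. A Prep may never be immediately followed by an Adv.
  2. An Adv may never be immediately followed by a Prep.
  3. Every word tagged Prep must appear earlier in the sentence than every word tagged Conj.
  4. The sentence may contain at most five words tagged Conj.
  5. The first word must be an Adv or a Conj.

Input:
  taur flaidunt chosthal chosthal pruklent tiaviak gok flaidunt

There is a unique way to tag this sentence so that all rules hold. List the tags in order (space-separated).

Candidates per position — 1:taur {Prep,Conj}; 2:flaidunt {Conj,Prep}; 3:chosthal {Adv,Conj}; 4:chosthal {Adv,Conj}; 5:pruklent {Adv}; 6:tiaviak {Conj}; 7:gok {Prep,Conj}; 8:flaidunt {Conj,Prep}.
Position 1: Prep is ruled out by rule 5; that leaves Conj.
Position 2: Prep is ruled out by rule 3; that leaves Conj.
Position 7: Prep is ruled out by rule 3; that leaves Conj.
Position 8: Prep is ruled out by rule 3; that leaves Conj.
Position 3: Conj is ruled out by rule 4; that leaves Adv.
Position 4: Conj is ruled out by rule 4; that leaves Adv.
So the tagging must be: Conj Conj Adv Adv Adv Conj Conj Conj.
Checking: rule 1 ✓; rule 2 ✓; rule 3 ✓; rule 4 ✓; rule 5 ✓.

Conj Conj Adv Adv Adv Conj Conj Conj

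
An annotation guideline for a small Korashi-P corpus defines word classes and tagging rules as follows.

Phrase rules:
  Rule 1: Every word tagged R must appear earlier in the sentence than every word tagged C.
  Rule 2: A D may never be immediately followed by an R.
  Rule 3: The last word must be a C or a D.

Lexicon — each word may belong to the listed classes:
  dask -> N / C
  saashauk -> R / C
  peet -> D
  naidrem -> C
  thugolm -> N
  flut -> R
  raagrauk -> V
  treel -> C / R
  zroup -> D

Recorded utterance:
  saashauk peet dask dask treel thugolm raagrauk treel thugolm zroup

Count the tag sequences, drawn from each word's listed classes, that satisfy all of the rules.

Candidates per position — 1:saashauk {R,C}; 2:peet {D}; 3:dask {N,C}; 4:dask {N,C}; 5:treel {C,R}; 6:thugolm {N}; 7:raagrauk {V}; 8:treel {C,R}; 9:thugolm {N}; 10:zroup {D}.
There are 32 candidate sequences in total.
Checking each against the rules leaves 10 sequences.
Count = 10.

10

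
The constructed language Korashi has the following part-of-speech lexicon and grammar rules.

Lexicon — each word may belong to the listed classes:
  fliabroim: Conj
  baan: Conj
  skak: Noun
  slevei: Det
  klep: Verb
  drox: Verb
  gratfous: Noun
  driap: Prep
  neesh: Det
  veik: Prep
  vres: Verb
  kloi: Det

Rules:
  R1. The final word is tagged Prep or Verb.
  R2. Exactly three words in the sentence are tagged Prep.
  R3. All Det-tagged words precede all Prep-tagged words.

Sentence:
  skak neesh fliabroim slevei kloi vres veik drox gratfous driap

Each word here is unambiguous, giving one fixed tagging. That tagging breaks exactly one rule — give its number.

2

Fixed tagging: Noun Det Conj Det Det Verb Prep Verb Noun Prep.
Applying the rules: R1 holds, R2 violated, R3 holds.
Only rule 2 fails.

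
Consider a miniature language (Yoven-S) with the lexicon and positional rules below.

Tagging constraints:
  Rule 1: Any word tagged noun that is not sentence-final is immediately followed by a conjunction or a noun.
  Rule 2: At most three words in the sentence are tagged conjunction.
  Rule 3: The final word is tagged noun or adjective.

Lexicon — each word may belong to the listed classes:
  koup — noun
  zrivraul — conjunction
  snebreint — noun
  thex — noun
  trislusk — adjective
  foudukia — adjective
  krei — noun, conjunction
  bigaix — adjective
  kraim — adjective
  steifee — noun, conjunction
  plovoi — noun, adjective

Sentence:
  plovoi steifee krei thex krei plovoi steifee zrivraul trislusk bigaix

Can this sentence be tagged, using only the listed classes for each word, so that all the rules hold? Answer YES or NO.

Candidates per position — 1:plovoi {noun,adjective}; 2:steifee {noun,conjunction}; 3:krei {noun,conjunction}; 4:thex {noun}; 5:krei {noun,conjunction}; 6:plovoi {noun,adjective}; 7:steifee {noun,conjunction}; 8:zrivraul {conjunction}; 9:trislusk {adjective}; 10:bigaix {adjective}.
One satisfying assignment: adjective noun conjunction noun noun noun conjunction conjunction adjective adjective.
Verifying each rule — rule 1 holds; rule 2 holds; rule 3 holds.

YES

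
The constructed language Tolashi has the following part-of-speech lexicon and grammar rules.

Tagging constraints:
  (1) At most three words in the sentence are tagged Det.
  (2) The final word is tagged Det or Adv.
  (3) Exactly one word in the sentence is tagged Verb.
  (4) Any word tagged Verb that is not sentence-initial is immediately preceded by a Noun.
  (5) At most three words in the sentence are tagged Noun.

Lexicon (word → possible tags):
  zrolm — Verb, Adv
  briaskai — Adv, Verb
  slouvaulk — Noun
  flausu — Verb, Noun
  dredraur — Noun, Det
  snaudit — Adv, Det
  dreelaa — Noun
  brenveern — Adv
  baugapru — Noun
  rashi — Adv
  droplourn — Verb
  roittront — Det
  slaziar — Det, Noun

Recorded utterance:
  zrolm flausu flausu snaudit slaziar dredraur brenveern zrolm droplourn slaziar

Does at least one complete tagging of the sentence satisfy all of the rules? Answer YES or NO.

Candidates per position — 1:zrolm {Verb,Adv}; 2:flausu {Verb,Noun}; 3:flausu {Verb,Noun}; 4:snaudit {Adv,Det}; 5:slaziar {Det,Noun}; 6:dredraur {Noun,Det}; 7:brenveern {Adv}; 8:zrolm {Verb,Adv}; 9:droplourn {Verb}; 10:slaziar {Det,Noun}.
Rule 4 cannot be satisfied by any choice of tags from the lexicon.
So there is no consistent tagging.

NO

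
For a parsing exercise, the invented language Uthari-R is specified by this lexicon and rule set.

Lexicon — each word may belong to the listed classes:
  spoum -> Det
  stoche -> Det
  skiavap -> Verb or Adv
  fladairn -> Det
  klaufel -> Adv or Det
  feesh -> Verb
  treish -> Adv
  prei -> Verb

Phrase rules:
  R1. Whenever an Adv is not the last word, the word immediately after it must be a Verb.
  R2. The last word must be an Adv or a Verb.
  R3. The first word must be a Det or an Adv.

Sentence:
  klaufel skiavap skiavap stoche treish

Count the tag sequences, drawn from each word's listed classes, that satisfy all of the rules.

3

Candidates per position — 1:klaufel {Adv,Det}; 2:skiavap {Verb,Adv}; 3:skiavap {Verb,Adv}; 4:stoche {Det}; 5:treish {Adv}.
There are 8 candidate sequences in total.
The sequences that satisfy every rule: Adv Verb Verb Det Adv; Det Verb Verb Det Adv; Det Adv Verb Det Adv.
Count = 3.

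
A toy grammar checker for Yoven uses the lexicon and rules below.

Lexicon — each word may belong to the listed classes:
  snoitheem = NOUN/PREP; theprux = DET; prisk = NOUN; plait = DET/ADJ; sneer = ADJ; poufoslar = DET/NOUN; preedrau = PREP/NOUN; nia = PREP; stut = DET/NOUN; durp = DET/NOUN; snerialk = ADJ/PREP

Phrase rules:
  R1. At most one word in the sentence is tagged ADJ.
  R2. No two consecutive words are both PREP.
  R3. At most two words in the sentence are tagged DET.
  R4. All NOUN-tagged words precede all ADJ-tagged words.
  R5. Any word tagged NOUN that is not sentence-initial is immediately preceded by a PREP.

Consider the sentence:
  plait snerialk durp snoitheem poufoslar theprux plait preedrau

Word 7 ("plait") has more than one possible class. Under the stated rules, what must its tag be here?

Candidates per position — 1:plait {DET,ADJ}; 2:snerialk {ADJ,PREP}; 3:durp {DET,NOUN}; 4:snoitheem {NOUN,PREP}; 5:poufoslar {DET,NOUN}; 6:theprux {DET}; 7:plait {DET,ADJ}; 8:preedrau {PREP,NOUN}.
At position 4, choosing NOUN makes rule 5 impossible to satisfy; hence PREP.
At position 8, choosing NOUN makes rule 5 impossible to satisfy; hence PREP.
Position 7: the remaining choice is settled jointly with positions 1, 2, 3, 5 — only ADJ at position 7 is part of a tagging that satisfies every rule.
So the tagging must be: DET PREP NOUN PREP NOUN DET ADJ PREP.
Check: rule 1 ok; rule 2 ok; rule 3 ok; rule 4 ok; rule 5 ok.

ADJ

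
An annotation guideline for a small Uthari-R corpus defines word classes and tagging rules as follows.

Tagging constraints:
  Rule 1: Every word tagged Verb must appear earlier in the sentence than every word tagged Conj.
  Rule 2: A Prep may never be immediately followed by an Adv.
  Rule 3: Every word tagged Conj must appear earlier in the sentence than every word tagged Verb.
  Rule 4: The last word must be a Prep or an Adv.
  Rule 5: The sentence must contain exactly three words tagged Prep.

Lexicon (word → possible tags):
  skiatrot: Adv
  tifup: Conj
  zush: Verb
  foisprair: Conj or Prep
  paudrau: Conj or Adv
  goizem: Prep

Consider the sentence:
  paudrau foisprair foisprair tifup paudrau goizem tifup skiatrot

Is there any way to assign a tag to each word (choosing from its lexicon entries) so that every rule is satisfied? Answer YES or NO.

Candidates per position — 1:paudrau {Conj,Adv}; 2:foisprair {Conj,Prep}; 3:foisprair {Conj,Prep}; 4:tifup {Conj}; 5:paudrau {Conj,Adv}; 6:goizem {Prep}; 7:tifup {Conj}; 8:skiatrot {Adv}.
One satisfying assignment: Conj Prep Prep Conj Conj Prep Conj Adv.
Check: rule 1 holds; rule 2 holds; rule 3 holds; rule 4 holds; rule 5 holds.

YES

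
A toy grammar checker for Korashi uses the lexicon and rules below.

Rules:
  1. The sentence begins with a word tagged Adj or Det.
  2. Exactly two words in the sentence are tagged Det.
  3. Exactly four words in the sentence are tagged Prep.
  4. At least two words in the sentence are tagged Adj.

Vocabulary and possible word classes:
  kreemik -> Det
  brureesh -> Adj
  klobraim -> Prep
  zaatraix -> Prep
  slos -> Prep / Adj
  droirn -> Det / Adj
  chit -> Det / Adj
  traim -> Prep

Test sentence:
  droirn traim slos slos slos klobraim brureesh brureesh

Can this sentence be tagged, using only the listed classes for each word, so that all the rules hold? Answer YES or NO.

Candidates per position — 1:droirn {Det,Adj}; 2:traim {Prep}; 3:slos {Prep,Adj}; 4:slos {Prep,Adj}; 5:slos {Prep,Adj}; 6:klobraim {Prep}; 7:brureesh {Adj}; 8:brureesh {Adj}.
Rule 2 cannot be satisfied by any choice of tags from the lexicon.
So there is no consistent tagging.

NO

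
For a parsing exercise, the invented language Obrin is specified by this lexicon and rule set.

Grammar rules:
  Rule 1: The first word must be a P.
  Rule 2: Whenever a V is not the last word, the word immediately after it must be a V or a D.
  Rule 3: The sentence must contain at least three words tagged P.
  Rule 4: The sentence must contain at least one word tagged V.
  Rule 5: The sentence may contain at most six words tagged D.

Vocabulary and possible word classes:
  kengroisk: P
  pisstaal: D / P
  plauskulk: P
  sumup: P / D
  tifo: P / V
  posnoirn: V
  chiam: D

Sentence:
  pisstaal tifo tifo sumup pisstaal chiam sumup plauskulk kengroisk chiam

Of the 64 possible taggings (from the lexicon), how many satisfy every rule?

8

Candidates per position — 1:pisstaal {D,P}; 2:tifo {P,V}; 3:tifo {P,V}; 4:sumup {P,D}; 5:pisstaal {D,P}; 6:chiam {D}; 7:sumup {P,D}; 8:plauskulk {P}; 9:kengroisk {P}; 10:chiam {D}.
There are 64 candidate sequences in total.
Checking each against the rules leaves 8 sequences.
Count = 8.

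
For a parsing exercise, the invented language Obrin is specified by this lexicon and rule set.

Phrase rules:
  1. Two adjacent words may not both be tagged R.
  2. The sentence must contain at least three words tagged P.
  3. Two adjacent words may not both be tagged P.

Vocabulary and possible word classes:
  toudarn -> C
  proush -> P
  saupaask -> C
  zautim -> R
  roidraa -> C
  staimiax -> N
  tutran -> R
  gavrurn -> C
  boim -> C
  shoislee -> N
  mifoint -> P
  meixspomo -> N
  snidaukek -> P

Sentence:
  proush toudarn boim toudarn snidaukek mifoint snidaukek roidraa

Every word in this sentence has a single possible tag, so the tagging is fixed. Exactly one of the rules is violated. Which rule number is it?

3

Fixed tagging: P C C C P P P C.
Applying the rules: R1 holds, R2 holds, R3 violated.
Only rule 3 fails.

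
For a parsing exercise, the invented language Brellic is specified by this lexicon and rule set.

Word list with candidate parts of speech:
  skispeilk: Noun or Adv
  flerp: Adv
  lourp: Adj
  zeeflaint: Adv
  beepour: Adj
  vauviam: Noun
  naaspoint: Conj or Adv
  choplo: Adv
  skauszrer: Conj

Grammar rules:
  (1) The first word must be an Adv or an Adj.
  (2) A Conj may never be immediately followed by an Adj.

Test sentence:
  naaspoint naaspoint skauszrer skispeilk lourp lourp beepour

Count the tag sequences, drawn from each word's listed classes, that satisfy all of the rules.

4

Candidates per position — 1:naaspoint {Conj,Adv}; 2:naaspoint {Conj,Adv}; 3:skauszrer {Conj}; 4:skispeilk {Noun,Adv}; 5:lourp {Adj}; 6:lourp {Adj}; 7:beepour {Adj}.
There are 8 candidate sequences in total.
The sequences that satisfy every rule: Adv Conj Conj Noun Adj Adj Adj; Adv Conj Conj Adv Adj Adj Adj; Adv Adv Conj Noun Adj Adj Adj; Adv Adv Conj Adv Adj Adj Adj.
Count = 4.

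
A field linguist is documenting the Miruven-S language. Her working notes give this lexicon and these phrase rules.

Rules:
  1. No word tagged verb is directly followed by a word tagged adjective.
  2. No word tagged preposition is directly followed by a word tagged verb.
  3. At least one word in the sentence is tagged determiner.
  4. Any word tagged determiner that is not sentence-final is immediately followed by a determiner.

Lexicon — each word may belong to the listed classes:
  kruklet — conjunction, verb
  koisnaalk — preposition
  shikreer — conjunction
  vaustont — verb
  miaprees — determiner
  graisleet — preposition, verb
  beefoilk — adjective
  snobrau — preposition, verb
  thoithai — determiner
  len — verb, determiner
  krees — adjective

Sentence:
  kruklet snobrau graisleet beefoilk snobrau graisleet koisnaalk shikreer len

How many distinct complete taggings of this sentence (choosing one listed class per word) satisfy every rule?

Candidates per position — 1:kruklet {conjunction,verb}; 2:snobrau {preposition,verb}; 3:graisleet {preposition,verb}; 4:beefoilk {adjective}; 5:snobrau {preposition,verb}; 6:graisleet {preposition,verb}; 7:koisnaalk {preposition}; 8:shikreer {conjunction}; 9:len {verb,determiner}.
There are 64 candidate sequences in total.
Checking each against the rules leaves 12 sequences.
Count = 12.

12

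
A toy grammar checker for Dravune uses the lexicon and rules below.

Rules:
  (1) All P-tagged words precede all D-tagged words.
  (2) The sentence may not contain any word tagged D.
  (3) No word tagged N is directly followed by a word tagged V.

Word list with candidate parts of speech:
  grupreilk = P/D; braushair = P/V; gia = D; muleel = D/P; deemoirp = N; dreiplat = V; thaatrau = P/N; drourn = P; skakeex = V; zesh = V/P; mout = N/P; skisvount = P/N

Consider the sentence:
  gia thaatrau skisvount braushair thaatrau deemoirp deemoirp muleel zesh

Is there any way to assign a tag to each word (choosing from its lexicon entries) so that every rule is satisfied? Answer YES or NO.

Candidates per position — 1:gia {D}; 2:thaatrau {P,N}; 3:skisvount {P,N}; 4:braushair {P,V}; 5:thaatrau {P,N}; 6:deemoirp {N}; 7:deemoirp {N}; 8:muleel {D,P}; 9:zesh {V,P}.
Rule 2 cannot be satisfied by any choice of tags from the lexicon.
So there is no consistent tagging.

NO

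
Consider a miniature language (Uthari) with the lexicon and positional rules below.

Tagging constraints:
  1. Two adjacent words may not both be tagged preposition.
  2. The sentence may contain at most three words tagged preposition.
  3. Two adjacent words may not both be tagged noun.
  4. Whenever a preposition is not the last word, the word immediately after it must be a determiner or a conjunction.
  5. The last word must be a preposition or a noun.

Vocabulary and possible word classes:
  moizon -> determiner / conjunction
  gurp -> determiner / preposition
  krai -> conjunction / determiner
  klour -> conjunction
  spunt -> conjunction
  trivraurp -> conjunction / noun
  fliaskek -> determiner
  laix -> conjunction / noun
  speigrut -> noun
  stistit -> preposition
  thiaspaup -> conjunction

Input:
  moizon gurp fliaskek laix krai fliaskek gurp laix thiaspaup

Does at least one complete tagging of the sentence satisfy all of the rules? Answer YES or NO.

NO

Candidates per position — 1:moizon {determiner,conjunction}; 2:gurp {determiner,preposition}; 3:fliaskek {determiner}; 4:laix {conjunction,noun}; 5:krai {conjunction,determiner}; 6:fliaskek {determiner}; 7:gurp {determiner,preposition}; 8:laix {conjunction,noun}; 9:thiaspaup {conjunction}.
Rule 5 cannot be satisfied by any choice of tags from the lexicon.
So there is no consistent tagging.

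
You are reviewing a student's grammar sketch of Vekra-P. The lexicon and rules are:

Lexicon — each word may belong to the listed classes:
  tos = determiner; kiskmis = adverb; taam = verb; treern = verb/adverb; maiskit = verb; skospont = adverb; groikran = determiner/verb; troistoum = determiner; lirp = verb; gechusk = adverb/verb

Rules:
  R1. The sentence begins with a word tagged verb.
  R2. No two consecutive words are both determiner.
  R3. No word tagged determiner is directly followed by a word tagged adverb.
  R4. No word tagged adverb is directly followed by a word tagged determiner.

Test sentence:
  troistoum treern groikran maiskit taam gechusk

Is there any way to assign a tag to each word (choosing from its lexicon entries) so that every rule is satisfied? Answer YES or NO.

Candidates per position — 1:troistoum {determiner}; 2:treern {verb,adverb}; 3:groikran {determiner,verb}; 4:maiskit {verb}; 5:taam {verb}; 6:gechusk {adverb,verb}.
Rule 1 cannot be satisfied by any choice of tags from the lexicon.
So there is no consistent tagging.

NO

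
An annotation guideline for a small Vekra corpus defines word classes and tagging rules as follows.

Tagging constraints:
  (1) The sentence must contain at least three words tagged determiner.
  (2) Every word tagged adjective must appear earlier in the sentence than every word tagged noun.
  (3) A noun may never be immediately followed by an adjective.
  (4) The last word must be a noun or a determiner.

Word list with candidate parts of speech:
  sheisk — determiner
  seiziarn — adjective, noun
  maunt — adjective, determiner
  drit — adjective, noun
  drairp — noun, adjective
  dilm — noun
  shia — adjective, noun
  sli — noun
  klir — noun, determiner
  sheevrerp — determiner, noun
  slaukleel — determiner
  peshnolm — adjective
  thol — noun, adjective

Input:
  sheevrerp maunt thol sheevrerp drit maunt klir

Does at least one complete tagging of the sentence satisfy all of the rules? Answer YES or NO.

Candidates per position — 1:sheevrerp {determiner,noun}; 2:maunt {adjective,determiner}; 3:thol {noun,adjective}; 4:sheevrerp {determiner,noun}; 5:drit {adjective,noun}; 6:maunt {adjective,determiner}; 7:klir {noun,determiner}.
One satisfying assignment: determiner adjective noun determiner noun determiner noun.
Checking: rule 1 ok; rule 2 ok; rule 3 ok; rule 4 ok.

YES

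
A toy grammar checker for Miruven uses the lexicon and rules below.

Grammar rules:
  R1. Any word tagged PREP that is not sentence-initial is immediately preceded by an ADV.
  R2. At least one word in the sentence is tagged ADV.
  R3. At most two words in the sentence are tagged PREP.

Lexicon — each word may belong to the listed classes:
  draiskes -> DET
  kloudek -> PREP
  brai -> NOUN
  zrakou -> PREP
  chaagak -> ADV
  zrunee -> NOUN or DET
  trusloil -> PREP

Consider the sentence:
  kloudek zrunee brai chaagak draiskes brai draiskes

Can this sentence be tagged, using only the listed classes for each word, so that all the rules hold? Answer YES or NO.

YES

Candidates per position — 1:kloudek {PREP}; 2:zrunee {NOUN,DET}; 3:brai {NOUN}; 4:chaagak {ADV}; 5:draiskes {DET}; 6:brai {NOUN}; 7:draiskes {DET}.
One satisfying assignment: PREP NOUN NOUN ADV DET NOUN DET.
Verifying each rule — rule 1 holds; rule 2 holds; rule 3 holds.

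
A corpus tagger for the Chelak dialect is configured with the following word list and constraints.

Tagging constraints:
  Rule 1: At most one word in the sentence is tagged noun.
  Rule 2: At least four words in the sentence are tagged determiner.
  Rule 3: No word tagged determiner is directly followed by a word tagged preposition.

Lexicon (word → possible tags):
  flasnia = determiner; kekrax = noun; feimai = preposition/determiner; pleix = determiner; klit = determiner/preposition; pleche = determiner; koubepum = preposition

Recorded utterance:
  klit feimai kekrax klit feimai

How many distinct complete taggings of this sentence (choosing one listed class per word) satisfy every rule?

1

Candidates per position — 1:klit {determiner,preposition}; 2:feimai {preposition,determiner}; 3:kekrax {noun}; 4:klit {determiner,preposition}; 5:feimai {preposition,determiner}.
There are 16 candidate sequences in total.
The sequences that satisfy every rule: determiner determiner noun determiner determiner.
Count = 1.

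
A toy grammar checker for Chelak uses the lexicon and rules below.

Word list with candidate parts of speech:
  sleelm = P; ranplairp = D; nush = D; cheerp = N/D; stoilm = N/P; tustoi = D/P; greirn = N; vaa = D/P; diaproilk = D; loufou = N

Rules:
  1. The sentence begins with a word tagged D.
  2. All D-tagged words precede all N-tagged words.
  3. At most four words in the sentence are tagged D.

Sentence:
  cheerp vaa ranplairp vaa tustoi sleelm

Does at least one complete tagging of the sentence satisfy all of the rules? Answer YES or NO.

YES

Candidates per position — 1:cheerp {N,D}; 2:vaa {D,P}; 3:ranplairp {D}; 4:vaa {D,P}; 5:tustoi {D,P}; 6:sleelm {P}.
One satisfying assignment: D D D P D P.
Checking: rule 1 ✓; rule 2 ✓; rule 3 ✓.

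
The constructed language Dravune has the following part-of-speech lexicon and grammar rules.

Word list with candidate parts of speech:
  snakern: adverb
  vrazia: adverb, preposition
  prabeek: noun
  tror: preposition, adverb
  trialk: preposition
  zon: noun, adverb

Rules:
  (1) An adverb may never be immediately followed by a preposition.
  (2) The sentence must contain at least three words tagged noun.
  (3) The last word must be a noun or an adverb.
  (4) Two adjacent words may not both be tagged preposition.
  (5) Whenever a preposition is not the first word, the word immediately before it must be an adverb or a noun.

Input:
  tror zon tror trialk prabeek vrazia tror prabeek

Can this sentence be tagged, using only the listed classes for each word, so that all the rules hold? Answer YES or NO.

NO

Candidates per position — 1:tror {preposition,adverb}; 2:zon {noun,adverb}; 3:tror {preposition,adverb}; 4:trialk {preposition}; 5:prabeek {noun}; 6:vrazia {adverb,preposition}; 7:tror {preposition,adverb}; 8:prabeek {noun}.
Every candidate sequence violates at least one rule; no consistent tagging exists.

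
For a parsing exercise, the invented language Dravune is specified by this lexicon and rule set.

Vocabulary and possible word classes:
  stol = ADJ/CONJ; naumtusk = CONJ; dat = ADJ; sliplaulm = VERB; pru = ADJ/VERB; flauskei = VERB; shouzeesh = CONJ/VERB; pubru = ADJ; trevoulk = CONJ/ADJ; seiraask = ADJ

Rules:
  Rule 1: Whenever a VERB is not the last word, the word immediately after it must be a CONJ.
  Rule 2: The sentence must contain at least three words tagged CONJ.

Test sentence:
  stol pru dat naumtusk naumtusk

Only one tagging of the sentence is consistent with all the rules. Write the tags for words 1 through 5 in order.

CONJ ADJ ADJ CONJ CONJ

Candidates per position — 1:stol {ADJ,CONJ}; 2:pru {ADJ,VERB}; 3:dat {ADJ}; 4:naumtusk {CONJ}; 5:naumtusk {CONJ}.
If word 1 were ADJ, no tagging could satisfy rule 2; so word 1 is CONJ.
If word 2 were VERB, no tagging could satisfy rule 1; so word 2 is ADJ.
So the tagging must be: CONJ ADJ ADJ CONJ CONJ.
Check: rule 1 satisfied; rule 2 satisfied.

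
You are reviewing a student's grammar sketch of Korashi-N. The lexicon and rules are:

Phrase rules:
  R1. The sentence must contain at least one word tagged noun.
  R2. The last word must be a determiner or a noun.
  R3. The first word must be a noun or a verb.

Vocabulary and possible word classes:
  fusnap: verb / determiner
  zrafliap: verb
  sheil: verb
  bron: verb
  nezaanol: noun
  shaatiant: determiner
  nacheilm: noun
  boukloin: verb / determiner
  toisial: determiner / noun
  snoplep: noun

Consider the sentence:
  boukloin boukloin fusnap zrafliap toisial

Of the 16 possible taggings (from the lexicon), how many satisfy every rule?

4

Candidates per position — 1:boukloin {verb,determiner}; 2:boukloin {verb,determiner}; 3:fusnap {verb,determiner}; 4:zrafliap {verb}; 5:toisial {determiner,noun}.
There are 16 candidate sequences in total.
The sequences that satisfy every rule: verb verb verb verb noun; verb verb determiner verb noun; verb determiner verb verb noun; verb determiner determiner verb noun.
Count = 4.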